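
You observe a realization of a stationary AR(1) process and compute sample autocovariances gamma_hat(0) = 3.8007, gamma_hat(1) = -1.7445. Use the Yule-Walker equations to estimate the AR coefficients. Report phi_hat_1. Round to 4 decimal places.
\hat\phi_{1} = -0.4590

The Yule-Walker equations for an AR(p) process read, in matrix form,
  Gamma_p phi = r_p,   with   (Gamma_p)_{ij} = gamma(|i - j|),
                       (r_p)_i = gamma(i),   i,j = 1..p.
Substitute the sample gammas (Toeplitz matrix and right-hand side of size 1):
  Gamma_p = [[3.8007]]
  r_p     = [-1.7445]
With p = 1 this is the single equation gamma(0) phi_1 = gamma(1):
  phi_hat_1 = gamma(1) / gamma(0) = -1.7445 / 3.8007 = -0.4590.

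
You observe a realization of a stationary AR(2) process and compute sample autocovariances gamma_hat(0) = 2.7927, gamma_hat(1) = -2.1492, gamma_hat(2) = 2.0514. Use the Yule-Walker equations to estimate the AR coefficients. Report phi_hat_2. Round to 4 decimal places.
\hat\phi_{2} = 0.3490

The Yule-Walker equations for an AR(p) process read, in matrix form,
  Gamma_p phi = r_p,   with   (Gamma_p)_{ij} = gamma(|i - j|),
                       (r_p)_i = gamma(i),   i,j = 1..p.
Substitute the sample gammas (Toeplitz matrix and right-hand side of size 2):
  Gamma_p = [[2.7927, -2.1492], [-2.1492, 2.7927]]
  r_p     = [-2.1492, 2.0514]
Written out:
  2.7927 phi_1 - 2.1492 phi_2 = -2.1492
  -2.1492 phi_1 + 2.7927 phi_2 = 2.0514
Solve by Cramer's rule:
  det = gamma(0)^2 - gamma(1)^2 = (2.7927)^2 - (-2.1492)^2 = 7.79917329 - 4.61906064 = 3.18011265
  phi_hat_1 = [gamma(1) gamma(0) - gamma(1) gamma(2)] / det = [(-2.1492)(2.7927) - (-2.1492)(2.0514)] / 3.18011265 = -1.59320196 / 3.18011265 = -0.501
  phi_hat_2 = [gamma(0) gamma(2) - gamma(1)^2] / det = [(2.7927)(2.0514) - (-2.1492)^2] / 3.18011265 = 1.10988414 / 3.18011265 = 0.349
So phi_hat = [-0.5010, 0.3490].
Therefore phi_hat_2 = 0.3490.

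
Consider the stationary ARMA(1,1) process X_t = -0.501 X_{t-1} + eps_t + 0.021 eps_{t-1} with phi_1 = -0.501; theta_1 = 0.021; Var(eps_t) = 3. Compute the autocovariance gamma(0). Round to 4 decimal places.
\gamma(0) = 3.9228

Multiply the model equation by X_{t-k} and take expectations. With theta_0 = psi_0 = 1 and psi_j the MA(infinity) weights, this gives
  gamma(k) - sum_i phi_i gamma(k-i) = c_k,
  c_k = sigma^2 * sum_{j=k..q} theta_j psi_{j-k}   (c_k = 0 for k > q),
using gamma(-m) = gamma(m).
psi-weights needed (psi_j = theta_j + sum_i phi_i psi_{j-i}):
  psi_1 = theta_1 + phi_1 = 0.021 + (-0.501) = -0.48
Right-hand sides:
  c_0 = sigma^2 (1 + theta_1 psi_1) = 3 * (1 + (0.021)(-0.48)) = 3 * 0.98992 = 2.96976
  c_1 = sigma^2 theta_1 = 3 * (0.021) = 0.063
  c_2 = 0
Equations for k = 0 and k = 1 (AR order 1):
  gamma(0) = phi_1 gamma(1) + c_0
  gamma(1) = phi_1 gamma(0) + c_1
Substituting the second into the first: gamma(0) (1 - phi_1^2) = c_0 + phi_1 c_1, so
  gamma(0) = (c_0 + phi_1 c_1) / (1 - phi_1^2) = (2.96976 + (-0.501)(0.063)) / (1 - (-0.501)^2) = 2.938197 / 0.748999 = 3.922832.
Therefore gamma(0) = 3.9228 (to 4 decimal places).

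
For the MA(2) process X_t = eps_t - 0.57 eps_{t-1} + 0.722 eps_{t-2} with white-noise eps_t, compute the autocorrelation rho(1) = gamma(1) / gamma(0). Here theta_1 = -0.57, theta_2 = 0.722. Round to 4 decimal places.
\rho(1) = -0.5317

For an MA(q) process with theta_0 = 1, the autocovariance is
  gamma(k) = sigma^2 * sum_{i=0..q-k} theta_i * theta_{i+k},
and rho(k) = gamma(k) / gamma(0). Sigma^2 cancels.
  numerator   = (1)*(-0.57) + (-0.57)*(0.722) = -0.98154.
  denominator = (1)^2 + (-0.57)^2 + (0.722)^2 = 1.846184.
  rho(1) = -0.98154 / 1.846184 = -0.5317.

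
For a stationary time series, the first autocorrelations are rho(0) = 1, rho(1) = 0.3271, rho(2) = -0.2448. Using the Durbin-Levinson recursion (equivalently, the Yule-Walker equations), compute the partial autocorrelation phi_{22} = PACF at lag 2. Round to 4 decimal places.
\phi_{22} = -0.3939

The PACF at lag k is phi_{kk}, the last component of the solution
to the Yule-Walker system G_k phi = r_k where
  (G_k)_{ij} = rho(|i - j|), (r_k)_i = rho(i), i,j = 1..k.
Equivalently, Durbin-Levinson gives phi_{kk} iteratively:
  phi_{11} = rho(1)
  phi_{kk} = [rho(k) - sum_{j=1..k-1} phi_{k-1,j} rho(k-j)]
            / [1 - sum_{j=1..k-1} phi_{k-1,j} rho(j)],
  phi_{k,j} = phi_{k-1,j} - phi_{kk} phi_{k-1,k-j},  j = 1..k-1.
Step k = 1:
  phi_11 = rho(1) = 0.3271.
Step k = 2:
  phi_22 = [rho(2) - phi_11 rho(1)] / [1 - phi_11 rho(1)] = [-0.2448 - (0.3271)(0.3271)] / [1 - (0.3271)(0.3271)]
         = -0.35179441 / 0.89300559 = -0.3939.
Therefore phi_{22} = -0.3939.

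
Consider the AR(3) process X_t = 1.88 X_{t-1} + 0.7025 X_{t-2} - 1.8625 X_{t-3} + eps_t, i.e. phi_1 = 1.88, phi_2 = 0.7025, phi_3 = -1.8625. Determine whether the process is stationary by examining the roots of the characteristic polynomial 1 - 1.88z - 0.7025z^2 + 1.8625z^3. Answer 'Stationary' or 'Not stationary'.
\text{Not stationary}

The AR(p) characteristic polynomial is P(z) = 1 - 1.88z - 0.7025z^2 + 1.8625z^3.
Stationarity requires all roots to lie outside the unit circle, i.e. |z| > 1 for every root.
Degree 3: look for a simple real root z0 first, then factor out (1 - z/z0) and solve the remaining quadratic.
Testing z0 = 0.8: P(0.8) = 1 + (-1.88)(0.8) + (-0.7025)(0.8)^2 + (1.8625)(0.8)^3
  = 1 + (-1.504) + (-0.4496) + (0.9536) = 0.  So z_0 = 0.8 is a root, |z_0| = 0.8.
Divide out the factor (1 - 1.25 z) = (1 - z/z0) (since 1/z0 = 1.25):
  P(z) = (1 - 1.25 z)(1 + (-0.63) z + (-1.49) z^2)
  [check: z-coef -0.63 - (1.25) = -1.88; z^2-coef -1.49 - (1.25)(-0.63) = -0.7025; z^3-coef -(1.25)(-1.49) = 1.8625.]
Remaining roots from the quadratic factor 1 + (-0.63) z + (-1.49) z^2:
  Set 1 + (-0.63) z + (-1.49) z^2 = 0, i.e. a z^2 + b z + c = 0 with a = -1.49, b = -0.63, c = 1.
  Discriminant D = b^2 - 4ac = (-0.63)^2 - 4*(-1.49)*1 = 0.3969 - (-5.96) = 6.3569.
  D >= 0, so the roots are real: z = (-b +/- sqrt(D)) / (2a) = (0.63 +/- 2.521289) / (-2.98).
    z_1 = (0.63 + 2.521289) / (-2.98) = -1.0575,   |z_1| = 1.0575.
    z_2 = (0.63 - 2.521289) / (-2.98) = 0.6347,   |z_2| = 0.6347.
Moduli of all roots: 0.8000, 1.0575, 0.6347.
All moduli strictly greater than 1? No.
Verdict: Not stationary.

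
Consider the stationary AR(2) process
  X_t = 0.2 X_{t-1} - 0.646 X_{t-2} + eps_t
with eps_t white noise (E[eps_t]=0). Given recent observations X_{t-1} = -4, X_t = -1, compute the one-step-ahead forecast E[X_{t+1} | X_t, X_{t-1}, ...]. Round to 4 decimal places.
E[X_{t+1} \mid \mathcal F_t] = 2.3840

For an AR(p) model X_t = c + sum_i phi_i X_{t-i} + eps_t, the
one-step-ahead conditional mean is
  E[X_{t+1} | X_t, ...] = c + sum_i phi_i X_{t+1-i}.
Substitute known values:
  E[X_{t+1} | ...] = (0.2) * (-1) + (-0.646) * (-4)
                   = 2.3840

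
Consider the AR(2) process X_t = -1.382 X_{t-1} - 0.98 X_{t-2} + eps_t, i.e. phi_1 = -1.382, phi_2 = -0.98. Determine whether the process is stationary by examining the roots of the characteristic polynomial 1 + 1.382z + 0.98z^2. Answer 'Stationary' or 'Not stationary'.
\text{Stationary}

The AR(p) characteristic polynomial is P(z) = 1 + 1.382z + 0.98z^2.
Stationarity requires all roots to lie outside the unit circle, i.e. |z| > 1 for every root.
Set 1 + (1.382) z + (0.98) z^2 = 0, i.e. a z^2 + b z + c = 0 with a = 0.98, b = 1.382, c = 1.
Discriminant D = b^2 - 4ac = (1.382)^2 - 4*(0.98)*1 = 1.909924 - (3.92) = -2.010076.
D < 0, so the roots are the complex-conjugate pair z = (-b +/- i sqrt(-D)) / (2a) = -0.7051 +/- 0.7234i.
For a conjugate pair |z|^2 = z * conj(z) = (product of roots) = c/a = 1/(0.98) = 1.020408, so |z| = sqrt(1.020408) = 1.0102 for both roots.
Moduli of all roots: 1.0102, 1.0102.
All moduli strictly greater than 1? Yes.
Verdict: Stationary.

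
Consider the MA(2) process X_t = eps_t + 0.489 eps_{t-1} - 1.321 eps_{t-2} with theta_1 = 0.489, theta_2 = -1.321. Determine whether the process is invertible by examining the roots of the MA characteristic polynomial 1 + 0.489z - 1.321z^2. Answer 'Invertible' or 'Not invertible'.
\text{Not invertible}

The MA(q) characteristic polynomial is P(z) = 1 + 0.489z - 1.321z^2.
Invertibility requires all roots to lie outside the unit circle, i.e. |z| > 1 for every root.
Set 1 + (0.489) z + (-1.321) z^2 = 0, i.e. a z^2 + b z + c = 0 with a = -1.321, b = 0.489, c = 1.
Discriminant D = b^2 - 4ac = (0.489)^2 - 4*(-1.321)*1 = 0.239121 - (-5.284) = 5.523121.
D >= 0, so the roots are real: z = (-b +/- sqrt(D)) / (2a) = (-0.489 +/- 2.350132) / (-2.642).
  z_1 = (-0.489 + 2.350132) / (-2.642) = -0.7044,   |z_1| = 0.7044.
  z_2 = (-0.489 - 2.350132) / (-2.642) = 1.0746,   |z_2| = 1.0746.
Moduli of all roots: 0.7044, 1.0746.
All moduli strictly greater than 1? No.
Verdict: Not invertible.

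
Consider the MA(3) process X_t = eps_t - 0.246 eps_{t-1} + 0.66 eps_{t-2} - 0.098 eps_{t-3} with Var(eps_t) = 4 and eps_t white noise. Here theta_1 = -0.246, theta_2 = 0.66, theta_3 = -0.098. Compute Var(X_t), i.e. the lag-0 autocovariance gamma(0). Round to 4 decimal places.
\gamma(0) = 6.0229

For an MA(q) process X_t = eps_t + sum_i theta_i eps_{t-i} with
Var(eps_t) = sigma^2, the variance is
  gamma(0) = sigma^2 * (1 + sum_i theta_i^2).
  sum_i theta_i^2 = (-0.246)^2 + (0.66)^2 + (-0.098)^2 = 0.060516 + 0.4356 + 0.009604 = 0.50572.
  gamma(0) = 4 * (1 + 0.50572) = 4 * 1.50572 = 6.02288, which rounds to 6.0229.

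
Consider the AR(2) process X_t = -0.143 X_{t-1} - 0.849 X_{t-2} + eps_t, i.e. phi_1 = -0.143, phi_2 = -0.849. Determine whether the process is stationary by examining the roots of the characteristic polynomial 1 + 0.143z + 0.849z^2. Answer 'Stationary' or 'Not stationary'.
\text{Stationary}

The AR(p) characteristic polynomial is P(z) = 1 + 0.143z + 0.849z^2.
Stationarity requires all roots to lie outside the unit circle, i.e. |z| > 1 for every root.
Set 1 + (0.143) z + (0.849) z^2 = 0, i.e. a z^2 + b z + c = 0 with a = 0.849, b = 0.143, c = 1.
Discriminant D = b^2 - 4ac = (0.143)^2 - 4*(0.849)*1 = 0.020449 - (3.396) = -3.375551.
D < 0, so the roots are the complex-conjugate pair z = (-b +/- i sqrt(-D)) / (2a) = -0.0842 +/- 1.082i.
For a conjugate pair |z|^2 = z * conj(z) = (product of roots) = c/a = 1/(0.849) = 1.177856, so |z| = sqrt(1.177856) = 1.0853 for both roots.
Moduli of all roots: 1.0853, 1.0853.
All moduli strictly greater than 1? Yes.
Verdict: Stationary.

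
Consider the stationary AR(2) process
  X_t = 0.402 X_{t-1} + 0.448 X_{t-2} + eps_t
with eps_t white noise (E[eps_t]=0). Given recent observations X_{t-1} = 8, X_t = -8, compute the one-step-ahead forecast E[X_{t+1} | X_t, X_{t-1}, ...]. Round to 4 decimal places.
E[X_{t+1} \mid \mathcal F_t] = 0.3680

For an AR(p) model X_t = c + sum_i phi_i X_{t-i} + eps_t, the
one-step-ahead conditional mean is
  E[X_{t+1} | X_t, ...] = c + sum_i phi_i X_{t+1-i}.
Substitute known values:
  E[X_{t+1} | ...] = (0.402) * (-8) + (0.448) * (8)
                   = 0.3680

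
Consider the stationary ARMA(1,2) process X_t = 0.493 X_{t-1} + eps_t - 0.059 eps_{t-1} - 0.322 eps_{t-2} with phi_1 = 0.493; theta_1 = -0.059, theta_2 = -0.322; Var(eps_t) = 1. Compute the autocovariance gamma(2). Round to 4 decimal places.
\gamma(2) = -0.1274

Multiply the model equation by X_{t-k} and take expectations. With theta_0 = psi_0 = 1 and psi_j the MA(infinity) weights, this gives
  gamma(k) - sum_i phi_i gamma(k-i) = c_k,
  c_k = sigma^2 * sum_{j=k..q} theta_j psi_{j-k}   (c_k = 0 for k > q),
using gamma(-m) = gamma(m).
psi-weights needed (psi_j = theta_j + sum_i phi_i psi_{j-i}):
  psi_1 = theta_1 + phi_1 = -0.059 + (0.493) = 0.434
  psi_2 = theta_2 + phi_1 psi_1 = -0.322 + (0.493)(0.434) = -0.108038
Right-hand sides:
  c_0 = sigma^2 (1 + theta_1 psi_1 + theta_2 psi_2) = 1 * (1 + (-0.059)(0.434) + (-0.322)(-0.108038)) = 1 * 1.009182 = 1.009182
  c_1 = sigma^2 (theta_1 + theta_2 psi_1) = 1 * (-0.059 + (-0.322)(0.434)) = -0.198748
  c_2 = sigma^2 theta_2 = 1 * (-0.322) = -0.322
Equations for k = 0 and k = 1 (AR order 1):
  gamma(0) = phi_1 gamma(1) + c_0
  gamma(1) = phi_1 gamma(0) + c_1
Substituting the second into the first: gamma(0) (1 - phi_1^2) = c_0 + phi_1 c_1, so
  gamma(0) = (c_0 + phi_1 c_1) / (1 - phi_1^2) = (1.009182 + (0.493)(-0.198748)) / (1 - (0.493)^2) = 0.911199 / 0.756951 = 1.203776.
  gamma(1) = phi_1 gamma(0) + c_1 = (0.493)(1.203776) + (-0.198748) = 0.394714.
For k = 2: gamma(2) = phi_1 gamma(1) + c_2
  = (0.493)(0.394714) + (-0.322) = -0.127406.
Therefore gamma(2) = -0.1274 (to 4 decimal places).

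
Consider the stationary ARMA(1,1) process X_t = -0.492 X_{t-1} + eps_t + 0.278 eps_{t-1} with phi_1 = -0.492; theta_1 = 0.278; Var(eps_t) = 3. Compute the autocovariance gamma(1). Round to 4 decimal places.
\gamma(1) = -0.7312

Multiply the model equation by X_{t-k} and take expectations. With theta_0 = psi_0 = 1 and psi_j the MA(infinity) weights, this gives
  gamma(k) - sum_i phi_i gamma(k-i) = c_k,
  c_k = sigma^2 * sum_{j=k..q} theta_j psi_{j-k}   (c_k = 0 for k > q),
using gamma(-m) = gamma(m).
psi-weights needed (psi_j = theta_j + sum_i phi_i psi_{j-i}):
  psi_1 = theta_1 + phi_1 = 0.278 + (-0.492) = -0.214
Right-hand sides:
  c_0 = sigma^2 (1 + theta_1 psi_1) = 3 * (1 + (0.278)(-0.214)) = 3 * 0.940508 = 2.821524
  c_1 = sigma^2 theta_1 = 3 * (0.278) = 0.834
  c_2 = 0
Equations for k = 0 and k = 1 (AR order 1):
  gamma(0) = phi_1 gamma(1) + c_0
  gamma(1) = phi_1 gamma(0) + c_1
Substituting the second into the first: gamma(0) (1 - phi_1^2) = c_0 + phi_1 c_1, so
  gamma(0) = (c_0 + phi_1 c_1) / (1 - phi_1^2) = (2.821524 + (-0.492)(0.834)) / (1 - (-0.492)^2) = 2.411196 / 0.757936 = 3.181266.
  gamma(1) = phi_1 gamma(0) + c_1 = (-0.492)(3.181266) + (0.834) = -0.731183.
Therefore gamma(1) = -0.7312 (to 4 decimal places).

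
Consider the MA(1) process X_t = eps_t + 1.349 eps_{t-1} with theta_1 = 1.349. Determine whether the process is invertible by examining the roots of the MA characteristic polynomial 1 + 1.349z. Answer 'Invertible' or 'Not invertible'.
\text{Not invertible}

The MA(q) characteristic polynomial is P(z) = 1 + 1.349z.
Invertibility requires all roots to lie outside the unit circle, i.e. |z| > 1 for every root.
This is linear in z: 1 + (1.349) z = 0  =>  z = -1/(1.349) = -0.74129,  |z| = 0.74129.
Moduli of all roots: 0.7413.
All moduli strictly greater than 1? No.
Verdict: Not invertible.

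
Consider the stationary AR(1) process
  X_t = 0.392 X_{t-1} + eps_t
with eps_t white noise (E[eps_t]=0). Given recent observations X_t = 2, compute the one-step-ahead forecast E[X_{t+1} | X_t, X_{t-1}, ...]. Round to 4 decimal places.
E[X_{t+1} \mid \mathcal F_t] = 0.7840

For an AR(p) model X_t = c + sum_i phi_i X_{t-i} + eps_t, the
one-step-ahead conditional mean is
  E[X_{t+1} | X_t, ...] = c + sum_i phi_i X_{t+1-i}.
Substitute known values:
  E[X_{t+1} | ...] = (0.392) * (2)
                   = 0.7840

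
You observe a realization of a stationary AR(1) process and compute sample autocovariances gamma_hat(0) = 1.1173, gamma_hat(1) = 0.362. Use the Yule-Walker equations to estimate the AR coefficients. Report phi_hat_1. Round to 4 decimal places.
\hat\phi_{1} = 0.3240

The Yule-Walker equations for an AR(p) process read, in matrix form,
  Gamma_p phi = r_p,   with   (Gamma_p)_{ij} = gamma(|i - j|),
                       (r_p)_i = gamma(i),   i,j = 1..p.
Substitute the sample gammas (Toeplitz matrix and right-hand side of size 1):
  Gamma_p = [[1.1173]]
  r_p     = [0.362]
With p = 1 this is the single equation gamma(0) phi_1 = gamma(1):
  phi_hat_1 = gamma(1) / gamma(0) = 0.362 / 1.1173 = 0.3240.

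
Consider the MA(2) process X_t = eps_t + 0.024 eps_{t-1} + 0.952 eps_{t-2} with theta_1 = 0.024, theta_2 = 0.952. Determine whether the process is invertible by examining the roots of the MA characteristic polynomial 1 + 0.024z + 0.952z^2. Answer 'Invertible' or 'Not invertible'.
\text{Invertible}

The MA(q) characteristic polynomial is P(z) = 1 + 0.024z + 0.952z^2.
Invertibility requires all roots to lie outside the unit circle, i.e. |z| > 1 for every root.
Set 1 + (0.024) z + (0.952) z^2 = 0, i.e. a z^2 + b z + c = 0 with a = 0.952, b = 0.024, c = 1.
Discriminant D = b^2 - 4ac = (0.024)^2 - 4*(0.952)*1 = 0.000576 - (3.808) = -3.807424.
D < 0, so the roots are the complex-conjugate pair z = (-b +/- i sqrt(-D)) / (2a) = -0.0126 +/- 1.0248i.
For a conjugate pair |z|^2 = z * conj(z) = (product of roots) = c/a = 1/(0.952) = 1.05042, so |z| = sqrt(1.05042) = 1.0249 for both roots.
Moduli of all roots: 1.0249, 1.0249.
All moduli strictly greater than 1? Yes.
Verdict: Invertible.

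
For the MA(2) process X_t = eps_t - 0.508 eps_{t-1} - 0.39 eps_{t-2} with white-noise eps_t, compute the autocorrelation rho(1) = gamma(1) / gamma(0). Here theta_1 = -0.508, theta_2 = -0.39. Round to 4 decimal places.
\rho(1) = -0.2197

For an MA(q) process with theta_0 = 1, the autocovariance is
  gamma(k) = sigma^2 * sum_{i=0..q-k} theta_i * theta_{i+k},
and rho(k) = gamma(k) / gamma(0). Sigma^2 cancels.
  numerator   = (1)*(-0.508) + (-0.508)*(-0.39) = -0.30988.
  denominator = (1)^2 + (-0.508)^2 + (-0.39)^2 = 1.410164.
  rho(1) = -0.30988 / 1.410164 = -0.2197.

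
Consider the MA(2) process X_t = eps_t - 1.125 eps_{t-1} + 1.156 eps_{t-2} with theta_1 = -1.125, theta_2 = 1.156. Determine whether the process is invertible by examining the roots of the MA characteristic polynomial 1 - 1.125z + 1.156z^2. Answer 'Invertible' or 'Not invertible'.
\text{Not invertible}

The MA(q) characteristic polynomial is P(z) = 1 - 1.125z + 1.156z^2.
Invertibility requires all roots to lie outside the unit circle, i.e. |z| > 1 for every root.
Set 1 + (-1.125) z + (1.156) z^2 = 0, i.e. a z^2 + b z + c = 0 with a = 1.156, b = -1.125, c = 1.
Discriminant D = b^2 - 4ac = (-1.125)^2 - 4*(1.156)*1 = 1.265625 - (4.624) = -3.358375.
D < 0, so the roots are the complex-conjugate pair z = (-b +/- i sqrt(-D)) / (2a) = 0.4866 +/- 0.7926i.
For a conjugate pair |z|^2 = z * conj(z) = (product of roots) = c/a = 1/(1.156) = 0.865052, so |z| = sqrt(0.865052) = 0.9301 for both roots.
Moduli of all roots: 0.9301, 0.9301.
All moduli strictly greater than 1? No.
Verdict: Not invertible.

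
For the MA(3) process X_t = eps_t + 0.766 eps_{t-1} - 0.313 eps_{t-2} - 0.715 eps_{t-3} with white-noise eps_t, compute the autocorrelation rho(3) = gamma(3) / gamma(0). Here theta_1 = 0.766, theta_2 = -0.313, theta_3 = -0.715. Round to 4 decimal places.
\rho(3) = -0.3256

For an MA(q) process with theta_0 = 1, the autocovariance is
  gamma(k) = sigma^2 * sum_{i=0..q-k} theta_i * theta_{i+k},
and rho(k) = gamma(k) / gamma(0). Sigma^2 cancels.
  numerator   = (1)*(-0.715) = -0.715.
  denominator = (1)^2 + (0.766)^2 + (-0.313)^2 + (-0.715)^2 = 2.19595.
  rho(3) = -0.715 / 2.19595 = -0.3256.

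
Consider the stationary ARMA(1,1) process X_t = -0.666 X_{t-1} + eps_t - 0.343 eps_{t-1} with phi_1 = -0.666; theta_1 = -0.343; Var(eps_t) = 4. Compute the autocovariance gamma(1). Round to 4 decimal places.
\gamma(1) = -8.9101

Multiply the model equation by X_{t-k} and take expectations. With theta_0 = psi_0 = 1 and psi_j the MA(infinity) weights, this gives
  gamma(k) - sum_i phi_i gamma(k-i) = c_k,
  c_k = sigma^2 * sum_{j=k..q} theta_j psi_{j-k}   (c_k = 0 for k > q),
using gamma(-m) = gamma(m).
psi-weights needed (psi_j = theta_j + sum_i phi_i psi_{j-i}):
  psi_1 = theta_1 + phi_1 = -0.343 + (-0.666) = -1.009
Right-hand sides:
  c_0 = sigma^2 (1 + theta_1 psi_1) = 4 * (1 + (-0.343)(-1.009)) = 4 * 1.346087 = 5.384348
  c_1 = sigma^2 theta_1 = 4 * (-0.343) = -1.372
  c_2 = 0
Equations for k = 0 and k = 1 (AR order 1):
  gamma(0) = phi_1 gamma(1) + c_0
  gamma(1) = phi_1 gamma(0) + c_1
Substituting the second into the first: gamma(0) (1 - phi_1^2) = c_0 + phi_1 c_1, so
  gamma(0) = (c_0 + phi_1 c_1) / (1 - phi_1^2) = (5.384348 + (-0.666)(-1.372)) / (1 - (-0.666)^2) = 6.2981 / 0.556444 = 11.318479.
  gamma(1) = phi_1 gamma(0) + c_1 = (-0.666)(11.318479) + (-1.372) = -8.910107.
Therefore gamma(1) = -8.9101 (to 4 decimal places).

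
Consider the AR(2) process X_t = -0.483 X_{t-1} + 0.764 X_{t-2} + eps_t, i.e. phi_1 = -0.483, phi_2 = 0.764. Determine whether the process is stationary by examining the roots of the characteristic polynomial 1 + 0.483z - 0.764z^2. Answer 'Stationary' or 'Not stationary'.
\text{Not stationary}

The AR(p) characteristic polynomial is P(z) = 1 + 0.483z - 0.764z^2.
Stationarity requires all roots to lie outside the unit circle, i.e. |z| > 1 for every root.
Set 1 + (0.483) z + (-0.764) z^2 = 0, i.e. a z^2 + b z + c = 0 with a = -0.764, b = 0.483, c = 1.
Discriminant D = b^2 - 4ac = (0.483)^2 - 4*(-0.764)*1 = 0.233289 - (-3.056) = 3.289289.
D >= 0, so the roots are real: z = (-b +/- sqrt(D)) / (2a) = (-0.483 +/- 1.81364) / (-1.528).
  z_1 = (-0.483 + 1.81364) / (-1.528) = -0.8708,   |z_1| = 0.8708.
  z_2 = (-0.483 - 1.81364) / (-1.528) = 1.503,   |z_2| = 1.503.
Moduli of all roots: 0.8708, 1.5030.
All moduli strictly greater than 1? No.
Verdict: Not stationary.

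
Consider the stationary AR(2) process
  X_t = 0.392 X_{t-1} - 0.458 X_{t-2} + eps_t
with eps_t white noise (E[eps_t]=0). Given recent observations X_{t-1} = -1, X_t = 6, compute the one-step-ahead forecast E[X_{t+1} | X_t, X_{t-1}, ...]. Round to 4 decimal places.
E[X_{t+1} \mid \mathcal F_t] = 2.8100

For an AR(p) model X_t = c + sum_i phi_i X_{t-i} + eps_t, the
one-step-ahead conditional mean is
  E[X_{t+1} | X_t, ...] = c + sum_i phi_i X_{t+1-i}.
Substitute known values:
  E[X_{t+1} | ...] = (0.392) * (6) + (-0.458) * (-1)
                   = 2.8100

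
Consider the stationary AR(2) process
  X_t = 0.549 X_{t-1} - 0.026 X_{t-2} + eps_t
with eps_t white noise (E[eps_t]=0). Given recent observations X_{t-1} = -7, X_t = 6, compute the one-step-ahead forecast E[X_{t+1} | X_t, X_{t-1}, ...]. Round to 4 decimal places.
E[X_{t+1} \mid \mathcal F_t] = 3.4760

For an AR(p) model X_t = c + sum_i phi_i X_{t-i} + eps_t, the
one-step-ahead conditional mean is
  E[X_{t+1} | X_t, ...] = c + sum_i phi_i X_{t+1-i}.
Substitute known values:
  E[X_{t+1} | ...] = (0.549) * (6) + (-0.026) * (-7)
                   = 3.4760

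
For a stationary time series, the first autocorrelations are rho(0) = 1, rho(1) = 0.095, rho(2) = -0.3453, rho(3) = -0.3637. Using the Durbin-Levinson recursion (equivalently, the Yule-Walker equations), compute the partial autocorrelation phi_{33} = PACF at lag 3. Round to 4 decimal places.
\phi_{33} = -0.3300

The PACF at lag k is phi_{kk}, the last component of the solution
to the Yule-Walker system G_k phi = r_k where
  (G_k)_{ij} = rho(|i - j|), (r_k)_i = rho(i), i,j = 1..k.
Equivalently, Durbin-Levinson gives phi_{kk} iteratively:
  phi_{11} = rho(1)
  phi_{kk} = [rho(k) - sum_{j=1..k-1} phi_{k-1,j} rho(k-j)]
            / [1 - sum_{j=1..k-1} phi_{k-1,j} rho(j)],
  phi_{k,j} = phi_{k-1,j} - phi_{kk} phi_{k-1,k-j},  j = 1..k-1.
Step k = 1:
  phi_11 = rho(1) = 0.095.
Step k = 2:
  phi_22 = [rho(2) - phi_11 rho(1)] / [1 - phi_11 rho(1)] = [-0.3453 - (0.095)(0.095)] / [1 - (0.095)(0.095)]
         = -0.354325 / 0.990975 = -0.357552.
  Update: phi_21 = phi_11 - phi_22 phi_11 = 0.095 - (-0.357552)(0.095) = 0.128967.
Step k = 3:
  phi_33 = [rho(3) - phi_21 rho(2) - phi_22 rho(1)] / [1 - phi_21 rho(1) - phi_22 rho(2)]
    numerator   = -0.3637 - (0.128967)(-0.3453) - (-0.357552)(0.095) = -0.28520011
    denominator = 1 - (0.128967)(0.095) - (-0.357552)(-0.3453) = 0.86428542
  phi_33 = -0.28520011 / 0.86428542 = -0.33.
Therefore phi_{33} = -0.3300.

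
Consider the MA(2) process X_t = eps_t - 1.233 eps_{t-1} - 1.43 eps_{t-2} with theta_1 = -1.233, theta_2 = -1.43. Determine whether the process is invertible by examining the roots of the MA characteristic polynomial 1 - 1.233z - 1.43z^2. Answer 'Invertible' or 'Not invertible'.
\text{Not invertible}

The MA(q) characteristic polynomial is P(z) = 1 - 1.233z - 1.43z^2.
Invertibility requires all roots to lie outside the unit circle, i.e. |z| > 1 for every root.
Set 1 + (-1.233) z + (-1.43) z^2 = 0, i.e. a z^2 + b z + c = 0 with a = -1.43, b = -1.233, c = 1.
Discriminant D = b^2 - 4ac = (-1.233)^2 - 4*(-1.43)*1 = 1.520289 - (-5.72) = 7.240289.
D >= 0, so the roots are real: z = (-b +/- sqrt(D)) / (2a) = (1.233 +/- 2.690779) / (-2.86).
  z_1 = (1.233 + 2.690779) / (-2.86) = -1.372,   |z_1| = 1.372.
  z_2 = (1.233 - 2.690779) / (-2.86) = 0.5097,   |z_2| = 0.5097.
Moduli of all roots: 1.3720, 0.5097.
All moduli strictly greater than 1? No.
Verdict: Not invertible.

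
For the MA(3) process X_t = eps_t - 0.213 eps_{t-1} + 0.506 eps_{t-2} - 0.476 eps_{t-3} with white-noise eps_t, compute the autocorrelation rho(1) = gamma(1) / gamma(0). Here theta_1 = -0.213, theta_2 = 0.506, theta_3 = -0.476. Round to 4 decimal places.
\rho(1) = -0.3676

For an MA(q) process with theta_0 = 1, the autocovariance is
  gamma(k) = sigma^2 * sum_{i=0..q-k} theta_i * theta_{i+k},
and rho(k) = gamma(k) / gamma(0). Sigma^2 cancels.
  numerator   = (1)*(-0.213) + (-0.213)*(0.506) + (0.506)*(-0.476) = -0.561634.
  denominator = (1)^2 + (-0.213)^2 + (0.506)^2 + (-0.476)^2 = 1.527981.
  rho(1) = -0.561634 / 1.527981 = -0.3676.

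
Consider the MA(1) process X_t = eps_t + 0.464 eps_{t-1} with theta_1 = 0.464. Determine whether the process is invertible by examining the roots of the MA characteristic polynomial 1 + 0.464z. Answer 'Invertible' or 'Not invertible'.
\text{Invertible}

The MA(q) characteristic polynomial is P(z) = 1 + 0.464z.
Invertibility requires all roots to lie outside the unit circle, i.e. |z| > 1 for every root.
This is linear in z: 1 + (0.464) z = 0  =>  z = -1/(0.464) = -2.155172,  |z| = 2.155172.
Moduli of all roots: 2.1552.
All moduli strictly greater than 1? Yes.
Verdict: Invertible.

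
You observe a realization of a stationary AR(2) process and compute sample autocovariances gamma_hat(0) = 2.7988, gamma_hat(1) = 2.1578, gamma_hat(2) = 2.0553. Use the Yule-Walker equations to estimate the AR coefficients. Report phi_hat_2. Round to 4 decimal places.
\hat\phi_{2} = 0.3450

The Yule-Walker equations for an AR(p) process read, in matrix form,
  Gamma_p phi = r_p,   with   (Gamma_p)_{ij} = gamma(|i - j|),
                       (r_p)_i = gamma(i),   i,j = 1..p.
Substitute the sample gammas (Toeplitz matrix and right-hand side of size 2):
  Gamma_p = [[2.7988, 2.1578], [2.1578, 2.7988]]
  r_p     = [2.1578, 2.0553]
Written out:
  2.7988 phi_1 + 2.1578 phi_2 = 2.1578
  2.1578 phi_1 + 2.7988 phi_2 = 2.0553
Solve by Cramer's rule:
  det = gamma(0)^2 - gamma(1)^2 = (2.7988)^2 - (2.1578)^2 = 7.83328144 - 4.65610084 = 3.1771806
  phi_hat_1 = [gamma(1) gamma(0) - gamma(1) gamma(2)] / det = [(2.1578)(2.7988) - (2.1578)(2.0553)] / 3.1771806 = 1.6043243 / 3.1771806 = 0.505
  phi_hat_2 = [gamma(0) gamma(2) - gamma(1)^2] / det = [(2.7988)(2.0553) - (2.1578)^2] / 3.1771806 = 1.0962728 / 3.1771806 = 0.345
So phi_hat = [0.5050, 0.3450].
Therefore phi_hat_2 = 0.3450.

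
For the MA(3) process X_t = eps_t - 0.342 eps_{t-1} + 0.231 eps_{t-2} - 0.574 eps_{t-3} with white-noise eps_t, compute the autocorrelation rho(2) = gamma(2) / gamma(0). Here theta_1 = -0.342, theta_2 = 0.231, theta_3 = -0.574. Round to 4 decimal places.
\rho(2) = 0.2849

For an MA(q) process with theta_0 = 1, the autocovariance is
  gamma(k) = sigma^2 * sum_{i=0..q-k} theta_i * theta_{i+k},
and rho(k) = gamma(k) / gamma(0). Sigma^2 cancels.
  numerator   = (1)*(0.231) + (-0.342)*(-0.574) = 0.427308.
  denominator = (1)^2 + (-0.342)^2 + (0.231)^2 + (-0.574)^2 = 1.499801.
  rho(2) = 0.427308 / 1.499801 = 0.2849.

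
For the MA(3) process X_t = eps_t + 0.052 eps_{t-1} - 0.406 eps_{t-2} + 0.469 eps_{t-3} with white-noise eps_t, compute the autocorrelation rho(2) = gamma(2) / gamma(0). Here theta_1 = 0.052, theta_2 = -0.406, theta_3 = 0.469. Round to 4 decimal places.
\rho(2) = -0.2750

For an MA(q) process with theta_0 = 1, the autocovariance is
  gamma(k) = sigma^2 * sum_{i=0..q-k} theta_i * theta_{i+k},
and rho(k) = gamma(k) / gamma(0). Sigma^2 cancels.
  numerator   = (1)*(-0.406) + (0.052)*(0.469) = -0.381612.
  denominator = (1)^2 + (0.052)^2 + (-0.406)^2 + (0.469)^2 = 1.387501.
  rho(2) = -0.381612 / 1.387501 = -0.2750.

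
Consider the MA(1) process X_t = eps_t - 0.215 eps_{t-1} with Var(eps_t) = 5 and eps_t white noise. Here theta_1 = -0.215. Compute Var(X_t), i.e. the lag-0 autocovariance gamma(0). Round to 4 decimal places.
\gamma(0) = 5.2311

For an MA(q) process X_t = eps_t + sum_i theta_i eps_{t-i} with
Var(eps_t) = sigma^2, the variance is
  gamma(0) = sigma^2 * (1 + sum_i theta_i^2).
  sum_i theta_i^2 = (-0.215)^2 = 0.046225.
  gamma(0) = 5 * (1 + 0.046225) = 5 * 1.046225 = 5.231125, which rounds to 5.2311.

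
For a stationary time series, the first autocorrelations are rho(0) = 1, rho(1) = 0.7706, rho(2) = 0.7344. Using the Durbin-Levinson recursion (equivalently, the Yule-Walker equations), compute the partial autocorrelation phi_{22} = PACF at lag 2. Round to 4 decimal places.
\phi_{22} = 0.3461

The PACF at lag k is phi_{kk}, the last component of the solution
to the Yule-Walker system G_k phi = r_k where
  (G_k)_{ij} = rho(|i - j|), (r_k)_i = rho(i), i,j = 1..k.
Equivalently, Durbin-Levinson gives phi_{kk} iteratively:
  phi_{11} = rho(1)
  phi_{kk} = [rho(k) - sum_{j=1..k-1} phi_{k-1,j} rho(k-j)]
            / [1 - sum_{j=1..k-1} phi_{k-1,j} rho(j)],
  phi_{k,j} = phi_{k-1,j} - phi_{kk} phi_{k-1,k-j},  j = 1..k-1.
Step k = 1:
  phi_11 = rho(1) = 0.7706.
Step k = 2:
  phi_22 = [rho(2) - phi_11 rho(1)] / [1 - phi_11 rho(1)] = [0.7344 - (0.7706)(0.7706)] / [1 - (0.7706)(0.7706)]
         = 0.14057564 / 0.40617564 = 0.3461.
Therefore phi_{22} = 0.3461.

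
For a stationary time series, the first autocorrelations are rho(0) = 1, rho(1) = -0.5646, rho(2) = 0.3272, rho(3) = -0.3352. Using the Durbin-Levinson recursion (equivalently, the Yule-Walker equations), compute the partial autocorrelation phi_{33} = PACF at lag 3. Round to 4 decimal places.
\phi_{33} = -0.2140

The PACF at lag k is phi_{kk}, the last component of the solution
to the Yule-Walker system G_k phi = r_k where
  (G_k)_{ij} = rho(|i - j|), (r_k)_i = rho(i), i,j = 1..k.
Equivalently, Durbin-Levinson gives phi_{kk} iteratively:
  phi_{11} = rho(1)
  phi_{kk} = [rho(k) - sum_{j=1..k-1} phi_{k-1,j} rho(k-j)]
            / [1 - sum_{j=1..k-1} phi_{k-1,j} rho(j)],
  phi_{k,j} = phi_{k-1,j} - phi_{kk} phi_{k-1,k-j},  j = 1..k-1.
Step k = 1:
  phi_11 = rho(1) = -0.5646.
Step k = 2:
  phi_22 = [rho(2) - phi_11 rho(1)] / [1 - phi_11 rho(1)] = [0.3272 - (-0.5646)(-0.5646)] / [1 - (-0.5646)(-0.5646)]
         = 0.00842684 / 0.68122684 = 0.01237.
  Update: phi_21 = phi_11 - phi_22 phi_11 = -0.5646 - (0.01237)(-0.5646) = -0.557616.
Step k = 3:
  phi_33 = [rho(3) - phi_21 rho(2) - phi_22 rho(1)] / [1 - phi_21 rho(1) - phi_22 rho(2)]
    numerator   = -0.3352 - (-0.557616)(0.3272) - (0.01237)(-0.5646) = -0.14576394
    denominator = 1 - (-0.557616)(-0.5646) - (0.01237)(0.3272) = 0.6811226
  phi_33 = -0.14576394 / 0.6811226 = -0.214.
Therefore phi_{33} = -0.2140.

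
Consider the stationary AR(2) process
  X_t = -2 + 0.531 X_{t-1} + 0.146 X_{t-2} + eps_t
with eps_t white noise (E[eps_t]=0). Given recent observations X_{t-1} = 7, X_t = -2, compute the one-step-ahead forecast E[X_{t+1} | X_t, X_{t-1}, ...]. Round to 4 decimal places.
E[X_{t+1} \mid \mathcal F_t] = -2.0400

For an AR(p) model X_t = c + sum_i phi_i X_{t-i} + eps_t, the
one-step-ahead conditional mean is
  E[X_{t+1} | X_t, ...] = c + sum_i phi_i X_{t+1-i}.
Substitute known values:
  E[X_{t+1} | ...] = -2 + (0.531) * (-2) + (0.146) * (7)
                   = -2.0400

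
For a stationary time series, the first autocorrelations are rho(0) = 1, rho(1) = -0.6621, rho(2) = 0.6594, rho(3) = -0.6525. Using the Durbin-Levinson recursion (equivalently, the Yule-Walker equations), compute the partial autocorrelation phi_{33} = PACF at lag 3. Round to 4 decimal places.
\phi_{33} = -0.2679

The PACF at lag k is phi_{kk}, the last component of the solution
to the Yule-Walker system G_k phi = r_k where
  (G_k)_{ij} = rho(|i - j|), (r_k)_i = rho(i), i,j = 1..k.
Equivalently, Durbin-Levinson gives phi_{kk} iteratively:
  phi_{11} = rho(1)
  phi_{kk} = [rho(k) - sum_{j=1..k-1} phi_{k-1,j} rho(k-j)]
            / [1 - sum_{j=1..k-1} phi_{k-1,j} rho(j)],
  phi_{k,j} = phi_{k-1,j} - phi_{kk} phi_{k-1,k-j},  j = 1..k-1.
Step k = 1:
  phi_11 = rho(1) = -0.6621.
Step k = 2:
  phi_22 = [rho(2) - phi_11 rho(1)] / [1 - phi_11 rho(1)] = [0.6594 - (-0.6621)(-0.6621)] / [1 - (-0.6621)(-0.6621)]
         = 0.22102359 / 0.56162359 = 0.393544.
  Update: phi_21 = phi_11 - phi_22 phi_11 = -0.6621 - (0.393544)(-0.6621) = -0.401535.
Step k = 3:
  phi_33 = [rho(3) - phi_21 rho(2) - phi_22 rho(1)] / [1 - phi_21 rho(1) - phi_22 rho(2)]
    numerator   = -0.6525 - (-0.401535)(0.6594) - (0.393544)(-0.6621) = -0.12716266
    denominator = 1 - (-0.401535)(-0.6621) - (0.393544)(0.6594) = 0.47464108
  phi_33 = -0.12716266 / 0.47464108 = -0.2679.
Therefore phi_{33} = -0.2679.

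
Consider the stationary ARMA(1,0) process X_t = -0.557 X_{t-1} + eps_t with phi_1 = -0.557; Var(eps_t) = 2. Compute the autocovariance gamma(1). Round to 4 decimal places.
\gamma(1) = -1.6151

Multiply the model equation by X_{t-k} and take expectations. With theta_0 = psi_0 = 1 and psi_j the MA(infinity) weights, this gives
  gamma(k) - sum_i phi_i gamma(k-i) = c_k,
  c_k = sigma^2 * sum_{j=k..q} theta_j psi_{j-k}   (c_k = 0 for k > q),
using gamma(-m) = gamma(m).
Pure AR (q = 0): c_0 = sigma^2 = 2, c_k = 0 for k >= 1.
Equations for k = 0 and k = 1 (AR order 1):
  gamma(0) = phi_1 gamma(1) + c_0
  gamma(1) = phi_1 gamma(0) + c_1
Substituting the second into the first: gamma(0) (1 - phi_1^2) = c_0 + phi_1 c_1, so
  gamma(0) = c_0 / (1 - phi_1^2) = 2 / (1 - (-0.557)^2) = 2 / 0.689751 = 2.899597.
  gamma(1) = phi_1 gamma(0) = (-0.557)(2.899597) = -1.615076.
Therefore gamma(1) = -1.6151 (to 4 decimal places).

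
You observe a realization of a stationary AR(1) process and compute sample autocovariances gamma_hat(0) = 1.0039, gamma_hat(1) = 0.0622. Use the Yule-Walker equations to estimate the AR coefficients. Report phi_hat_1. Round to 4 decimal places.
\hat\phi_{1} = 0.0620

The Yule-Walker equations for an AR(p) process read, in matrix form,
  Gamma_p phi = r_p,   with   (Gamma_p)_{ij} = gamma(|i - j|),
                       (r_p)_i = gamma(i),   i,j = 1..p.
Substitute the sample gammas (Toeplitz matrix and right-hand side of size 1):
  Gamma_p = [[1.0039]]
  r_p     = [0.0622]
With p = 1 this is the single equation gamma(0) phi_1 = gamma(1):
  phi_hat_1 = gamma(1) / gamma(0) = 0.0622 / 1.0039 = 0.0620.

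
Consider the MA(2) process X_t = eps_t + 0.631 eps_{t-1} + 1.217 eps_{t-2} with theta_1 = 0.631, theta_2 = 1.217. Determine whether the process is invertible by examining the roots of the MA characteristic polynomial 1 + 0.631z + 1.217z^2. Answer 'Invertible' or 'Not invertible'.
\text{Not invertible}

The MA(q) characteristic polynomial is P(z) = 1 + 0.631z + 1.217z^2.
Invertibility requires all roots to lie outside the unit circle, i.e. |z| > 1 for every root.
Set 1 + (0.631) z + (1.217) z^2 = 0, i.e. a z^2 + b z + c = 0 with a = 1.217, b = 0.631, c = 1.
Discriminant D = b^2 - 4ac = (0.631)^2 - 4*(1.217)*1 = 0.398161 - (4.868) = -4.469839.
D < 0, so the roots are the complex-conjugate pair z = (-b +/- i sqrt(-D)) / (2a) = -0.2592 +/- 0.8686i.
For a conjugate pair |z|^2 = z * conj(z) = (product of roots) = c/a = 1/(1.217) = 0.821693, so |z| = sqrt(0.821693) = 0.9065 for both roots.
Moduli of all roots: 0.9065, 0.9065.
All moduli strictly greater than 1? No.
Verdict: Not invertible.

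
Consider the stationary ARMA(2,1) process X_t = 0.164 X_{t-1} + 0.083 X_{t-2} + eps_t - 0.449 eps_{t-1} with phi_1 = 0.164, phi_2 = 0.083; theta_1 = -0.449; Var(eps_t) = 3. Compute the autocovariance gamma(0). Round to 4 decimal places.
\gamma(0) = 3.2486

Multiply the model equation by X_{t-k} and take expectations. With theta_0 = psi_0 = 1 and psi_j the MA(infinity) weights, this gives
  gamma(k) - sum_i phi_i gamma(k-i) = c_k,
  c_k = sigma^2 * sum_{j=k..q} theta_j psi_{j-k}   (c_k = 0 for k > q),
using gamma(-m) = gamma(m).
psi-weights needed (psi_j = theta_j + sum_i phi_i psi_{j-i}):
  psi_1 = theta_1 + phi_1 = -0.449 + (0.164) = -0.285
Right-hand sides:
  c_0 = sigma^2 (1 + theta_1 psi_1) = 3 * (1 + (-0.449)(-0.285)) = 3 * 1.127965 = 3.383895
  c_1 = sigma^2 theta_1 = 3 * (-0.449) = -1.347
  c_2 = 0
Equations for k = 0, 1, 2 (AR order 2, c_2 = 0):
  (E0) gamma(0) = phi_1 gamma(1) + phi_2 gamma(2) + c_0
  (E1) gamma(1) = phi_1 gamma(0) + phi_2 gamma(1) + c_1
  (E2) gamma(2) = phi_1 gamma(1) + phi_2 gamma(0)
From (E1): gamma(1) = A gamma(0) + B with
  A = phi_1 / (1 - phi_2) = 0.164 / 0.917 = 0.178844,   B = c_1 / (1 - phi_2) = -1.347 / 0.917 = -1.46892.
Insert (E2) into (E0): gamma(0) (1 - phi_2^2) = phi_1 (1 + phi_2) gamma(1) + c_0.
  phi_1 (1 + phi_2) = (0.164)(1.083) = 0.177612,   1 - phi_2^2 = 0.993111.
Replace gamma(1) by A gamma(0) + B and collect gamma(0):
  gamma(0) [0.993111 - (0.177612)(0.178844)] = (0.177612)(-1.46892) + 3.383895
  gamma(0) * 0.961346 = 3.122997
  gamma(0) = 3.122997 / 0.961346 = 3.248567.
Therefore gamma(0) = 3.2486 (to 4 decimal places).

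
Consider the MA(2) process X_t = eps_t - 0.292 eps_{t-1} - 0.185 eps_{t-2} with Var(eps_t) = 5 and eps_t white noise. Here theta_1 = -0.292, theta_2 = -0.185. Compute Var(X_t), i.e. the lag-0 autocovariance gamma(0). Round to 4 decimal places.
\gamma(0) = 5.5974

For an MA(q) process X_t = eps_t + sum_i theta_i eps_{t-i} with
Var(eps_t) = sigma^2, the variance is
  gamma(0) = sigma^2 * (1 + sum_i theta_i^2).
  sum_i theta_i^2 = (-0.292)^2 + (-0.185)^2 = 0.085264 + 0.034225 = 0.119489.
  gamma(0) = 5 * (1 + 0.119489) = 5 * 1.119489 = 5.597445, which rounds to 5.5974.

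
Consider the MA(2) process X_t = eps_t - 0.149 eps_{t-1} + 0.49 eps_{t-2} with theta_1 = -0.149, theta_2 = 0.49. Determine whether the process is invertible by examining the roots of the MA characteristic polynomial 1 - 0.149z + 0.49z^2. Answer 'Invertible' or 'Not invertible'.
\text{Invertible}

The MA(q) characteristic polynomial is P(z) = 1 - 0.149z + 0.49z^2.
Invertibility requires all roots to lie outside the unit circle, i.e. |z| > 1 for every root.
Set 1 + (-0.149) z + (0.49) z^2 = 0, i.e. a z^2 + b z + c = 0 with a = 0.49, b = -0.149, c = 1.
Discriminant D = b^2 - 4ac = (-0.149)^2 - 4*(0.49)*1 = 0.022201 - (1.96) = -1.937799.
D < 0, so the roots are the complex-conjugate pair z = (-b +/- i sqrt(-D)) / (2a) = 0.152 +/- 1.4205i.
For a conjugate pair |z|^2 = z * conj(z) = (product of roots) = c/a = 1/(0.49) = 2.040816, so |z| = sqrt(2.040816) = 1.4286 for both roots.
Moduli of all roots: 1.4286, 1.4286.
All moduli strictly greater than 1? Yes.
Verdict: Invertible.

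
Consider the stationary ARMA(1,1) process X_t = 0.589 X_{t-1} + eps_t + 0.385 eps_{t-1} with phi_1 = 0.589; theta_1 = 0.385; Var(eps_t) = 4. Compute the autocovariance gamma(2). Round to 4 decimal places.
\gamma(2) = 4.3105

Multiply the model equation by X_{t-k} and take expectations. With theta_0 = psi_0 = 1 and psi_j the MA(infinity) weights, this gives
  gamma(k) - sum_i phi_i gamma(k-i) = c_k,
  c_k = sigma^2 * sum_{j=k..q} theta_j psi_{j-k}   (c_k = 0 for k > q),
using gamma(-m) = gamma(m).
psi-weights needed (psi_j = theta_j + sum_i phi_i psi_{j-i}):
  psi_1 = theta_1 + phi_1 = 0.385 + (0.589) = 0.974
Right-hand sides:
  c_0 = sigma^2 (1 + theta_1 psi_1) = 4 * (1 + (0.385)(0.974)) = 4 * 1.37499 = 5.49996
  c_1 = sigma^2 theta_1 = 4 * (0.385) = 1.54
  c_2 = 0
Equations for k = 0 and k = 1 (AR order 1):
  gamma(0) = phi_1 gamma(1) + c_0
  gamma(1) = phi_1 gamma(0) + c_1
Substituting the second into the first: gamma(0) (1 - phi_1^2) = c_0 + phi_1 c_1, so
  gamma(0) = (c_0 + phi_1 c_1) / (1 - phi_1^2) = (5.49996 + (0.589)(1.54)) / (1 - (0.589)^2) = 6.40702 / 0.653079 = 9.810482.
  gamma(1) = phi_1 gamma(0) + c_1 = (0.589)(9.810482) + (1.54) = 7.318374.
For k = 2 (> q): gamma(2) = phi_1 gamma(1) = (0.589)(7.318374) = 4.310522.
Therefore gamma(2) = 4.3105 (to 4 decimal places).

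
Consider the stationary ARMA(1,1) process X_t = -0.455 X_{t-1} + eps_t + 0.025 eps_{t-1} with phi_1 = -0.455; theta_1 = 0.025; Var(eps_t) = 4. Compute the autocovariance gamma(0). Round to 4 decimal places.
\gamma(0) = 4.9327

Multiply the model equation by X_{t-k} and take expectations. With theta_0 = psi_0 = 1 and psi_j the MA(infinity) weights, this gives
  gamma(k) - sum_i phi_i gamma(k-i) = c_k,
  c_k = sigma^2 * sum_{j=k..q} theta_j psi_{j-k}   (c_k = 0 for k > q),
using gamma(-m) = gamma(m).
psi-weights needed (psi_j = theta_j + sum_i phi_i psi_{j-i}):
  psi_1 = theta_1 + phi_1 = 0.025 + (-0.455) = -0.43
Right-hand sides:
  c_0 = sigma^2 (1 + theta_1 psi_1) = 4 * (1 + (0.025)(-0.43)) = 4 * 0.98925 = 3.957
  c_1 = sigma^2 theta_1 = 4 * (0.025) = 0.1
  c_2 = 0
Equations for k = 0 and k = 1 (AR order 1):
  gamma(0) = phi_1 gamma(1) + c_0
  gamma(1) = phi_1 gamma(0) + c_1
Substituting the second into the first: gamma(0) (1 - phi_1^2) = c_0 + phi_1 c_1, so
  gamma(0) = (c_0 + phi_1 c_1) / (1 - phi_1^2) = (3.957 + (-0.455)(0.1)) / (1 - (-0.455)^2) = 3.9115 / 0.792975 = 4.93269.
Therefore gamma(0) = 4.9327 (to 4 decimal places).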